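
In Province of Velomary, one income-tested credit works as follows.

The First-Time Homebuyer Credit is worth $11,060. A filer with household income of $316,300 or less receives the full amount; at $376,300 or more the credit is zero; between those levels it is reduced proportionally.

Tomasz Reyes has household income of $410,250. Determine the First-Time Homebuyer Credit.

$0

First-Time Homebuyer Credit: $410,250 is at or above $376,300, so the credit is $0.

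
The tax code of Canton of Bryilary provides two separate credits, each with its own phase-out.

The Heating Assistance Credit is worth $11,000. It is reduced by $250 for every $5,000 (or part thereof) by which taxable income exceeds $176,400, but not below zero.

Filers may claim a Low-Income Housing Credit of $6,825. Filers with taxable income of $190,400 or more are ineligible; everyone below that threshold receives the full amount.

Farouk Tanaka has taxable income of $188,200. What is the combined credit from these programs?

$17,075

Heating Assistance Credit: income exceeds $176,400 by $11,800, which is 3 full-or-partial $5,000 increments; reduction = 3 × $250 = $750, leaving $10,250.
Low-Income Housing Credit: $188,200 is below the $190,400 cutoff, so the full $6,825 applies.
Total: $10,250 + $6,825 = $17,075.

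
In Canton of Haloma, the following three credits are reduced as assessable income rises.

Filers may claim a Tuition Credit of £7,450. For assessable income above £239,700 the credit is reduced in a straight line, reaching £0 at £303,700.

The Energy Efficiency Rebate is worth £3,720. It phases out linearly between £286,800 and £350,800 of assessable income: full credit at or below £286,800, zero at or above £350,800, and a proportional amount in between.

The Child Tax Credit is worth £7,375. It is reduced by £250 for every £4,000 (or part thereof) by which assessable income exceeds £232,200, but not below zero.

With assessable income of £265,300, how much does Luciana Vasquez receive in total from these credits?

Tuition Credit: £265,300 is £25,600 into a £64,000 phase-out range, leaving 38,400/64,000 of the credit: £7,450 × 38,400/64,000 = £4,470.
Energy Efficiency Rebate: £265,300 is at or below the £286,800 threshold, so the full £3,720 applies.
Child Tax Credit: income exceeds £232,200 by £33,100, which is 9 full-or-partial £4,000 increments; reduction = 9 × £250 = £2,250, leaving £5,125.
Total: £4,470 + £3,720 + £5,125 = £13,315.

£13,315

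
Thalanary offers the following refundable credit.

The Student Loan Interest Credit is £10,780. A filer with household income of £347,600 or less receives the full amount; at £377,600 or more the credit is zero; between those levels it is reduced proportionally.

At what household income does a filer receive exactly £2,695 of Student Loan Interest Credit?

£2,695 is 2,695/10,780 of the full £10,780, so 8,085/10,780 of the £30,000 range has been used: income = £347,600 + £30,000 × 8,085/10,780 = £370,100.

£370,100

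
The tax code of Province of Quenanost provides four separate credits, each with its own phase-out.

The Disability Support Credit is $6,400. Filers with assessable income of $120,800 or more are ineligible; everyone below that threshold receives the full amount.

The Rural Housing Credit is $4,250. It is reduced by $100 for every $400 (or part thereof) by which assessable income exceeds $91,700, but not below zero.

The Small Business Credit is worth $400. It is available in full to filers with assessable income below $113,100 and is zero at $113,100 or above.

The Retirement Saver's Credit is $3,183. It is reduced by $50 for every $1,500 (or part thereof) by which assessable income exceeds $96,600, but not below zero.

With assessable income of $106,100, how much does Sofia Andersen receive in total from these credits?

$10,283

Disability Support Credit: $106,100 is below the $120,800 cutoff, so the full $6,400 applies.
Rural Housing Credit: income exceeds $91,700 by $14,400, which is 36 full-or-partial $400 increments; reduction = 36 × $100 = $3,600, leaving $650.
Small Business Credit: $106,100 is below the $113,100 cutoff, so the full $400 applies.
Retirement Saver's Credit: income exceeds $96,600 by $9,500, which is 7 full-or-partial $1,500 increments; reduction = 7 × $50 = $350, leaving $2,833.
Total: $6,400 + $650 + $400 + $2,833 = $10,283.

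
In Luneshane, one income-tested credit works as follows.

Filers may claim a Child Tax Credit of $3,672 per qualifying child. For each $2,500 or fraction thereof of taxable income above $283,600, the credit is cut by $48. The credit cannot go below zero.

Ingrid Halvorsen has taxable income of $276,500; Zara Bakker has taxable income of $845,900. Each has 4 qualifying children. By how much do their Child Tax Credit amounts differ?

Ingrid ($276,500): Child Tax Credit: base = 4 × $3,672 = $14,688. $276,500 is at or below the $283,600 threshold, so the full $14,688 applies.
Zara ($845,900): Child Tax Credit: base = 4 × $3,672 = $14,688. income exceeds $283,600 by $562,300, which is 225 full-or-partial $2,500 increments; reduction = 225 × $48 = $10,800, leaving $3,888.
Difference: |$14,688 − $3,888| = $10,800.

$10,800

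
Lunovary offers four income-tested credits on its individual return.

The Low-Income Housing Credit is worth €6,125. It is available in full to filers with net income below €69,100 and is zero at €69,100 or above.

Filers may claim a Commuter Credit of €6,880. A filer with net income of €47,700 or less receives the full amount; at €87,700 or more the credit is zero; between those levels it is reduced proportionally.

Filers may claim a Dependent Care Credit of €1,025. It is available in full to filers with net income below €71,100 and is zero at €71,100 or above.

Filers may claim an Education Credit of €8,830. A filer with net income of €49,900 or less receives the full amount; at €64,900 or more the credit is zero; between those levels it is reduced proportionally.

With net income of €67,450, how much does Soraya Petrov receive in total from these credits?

€10,633

Low-Income Housing Credit: €67,450 is below the €69,100 cutoff, so the full €6,125 applies.
Commuter Credit: €67,450 is €19,750 into a €40,000 phase-out range, leaving 20,250/40,000 of the credit: €6,880 × 20,250/40,000 = €3,483.
Dependent Care Credit: €67,450 is below the €71,100 cutoff, so the full €1,025 applies.
Education Credit: €67,450 is at or above €64,900, so the credit is €0.
Total: €6,125 + €3,483 + €1,025 + €0 = €10,633.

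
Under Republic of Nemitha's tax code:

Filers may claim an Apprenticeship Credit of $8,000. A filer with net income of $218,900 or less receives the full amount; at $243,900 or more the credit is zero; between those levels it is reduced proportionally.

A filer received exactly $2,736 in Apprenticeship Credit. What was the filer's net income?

$2,736 is 2,736/8,000 of the full $8,000, so 5,264/8,000 of the $25,000 range has been used: income = $218,900 + $25,000 × 5,264/8,000 = $235,350.

$235,350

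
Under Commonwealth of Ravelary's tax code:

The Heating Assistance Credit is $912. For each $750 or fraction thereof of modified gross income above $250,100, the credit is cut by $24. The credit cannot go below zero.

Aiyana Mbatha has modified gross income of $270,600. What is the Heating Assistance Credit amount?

$240

Heating Assistance Credit: income exceeds $250,100 by $20,500, which is 28 full-or-partial $750 increments; reduction = 28 × $24 = $672, leaving $240.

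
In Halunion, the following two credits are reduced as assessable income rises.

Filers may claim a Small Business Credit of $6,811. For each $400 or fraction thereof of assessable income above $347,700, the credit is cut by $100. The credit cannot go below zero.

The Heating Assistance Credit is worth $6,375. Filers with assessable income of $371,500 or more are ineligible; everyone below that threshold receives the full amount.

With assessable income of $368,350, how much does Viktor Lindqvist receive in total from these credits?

Small Business Credit: income exceeds $347,700 by $20,650, which is 52 full-or-partial $400 increments; reduction = 52 × $100 = $5,200, leaving $1,611.
Heating Assistance Credit: $368,350 is below the $371,500 cutoff, so the full $6,375 applies.
Total: $1,611 + $6,375 = $7,986.

$7,986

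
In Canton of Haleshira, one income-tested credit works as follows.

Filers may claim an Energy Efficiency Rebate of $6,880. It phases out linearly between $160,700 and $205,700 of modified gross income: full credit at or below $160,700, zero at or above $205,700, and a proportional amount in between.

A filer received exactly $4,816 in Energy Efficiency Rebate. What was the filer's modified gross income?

$174,200

$4,816 is 4,816/6,880 of the full $6,880, so 2,064/6,880 of the $45,000 range has been used: income = $160,700 + $45,000 × 2,064/6,880 = $174,200.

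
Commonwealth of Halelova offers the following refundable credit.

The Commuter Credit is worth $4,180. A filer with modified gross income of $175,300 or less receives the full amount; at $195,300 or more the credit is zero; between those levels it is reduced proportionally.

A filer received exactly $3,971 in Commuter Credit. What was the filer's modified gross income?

$3,971 is 3,971/4,180 of the full $4,180, so 209/4,180 of the $20,000 range has been used: income = $175,300 + $20,000 × 209/4,180 = $176,300.

$176,300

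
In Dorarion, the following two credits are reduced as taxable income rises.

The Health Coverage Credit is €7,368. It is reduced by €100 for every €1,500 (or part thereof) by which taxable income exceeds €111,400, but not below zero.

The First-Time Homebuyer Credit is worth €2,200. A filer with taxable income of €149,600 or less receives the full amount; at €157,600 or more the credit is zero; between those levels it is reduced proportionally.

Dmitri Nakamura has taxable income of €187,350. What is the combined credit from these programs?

Health Coverage Credit: income exceeds €111,400 by €75,950, which is 51 full-or-partial €1,500 increments; reduction = 51 × €100 = €5,100, leaving €2,268.
First-Time Homebuyer Credit: €187,350 is at or above €157,600, so the credit is €0.
Total: €2,268 + €0 = €2,268.

€2,268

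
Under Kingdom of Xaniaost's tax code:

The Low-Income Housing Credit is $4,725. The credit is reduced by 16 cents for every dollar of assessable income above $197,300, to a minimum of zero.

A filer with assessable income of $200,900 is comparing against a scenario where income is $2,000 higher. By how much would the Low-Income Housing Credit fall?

$320

At $200,900 — 16% of the $3,600 excess over $197,300 is $576; credit = $4,725 − $576 = $4,149.
At $202,900 — 16% of the $5,600 excess over $197,300 is $896; credit = $4,725 − $896 = $3,829.
Lost: $4,149 − $3,829 = $320.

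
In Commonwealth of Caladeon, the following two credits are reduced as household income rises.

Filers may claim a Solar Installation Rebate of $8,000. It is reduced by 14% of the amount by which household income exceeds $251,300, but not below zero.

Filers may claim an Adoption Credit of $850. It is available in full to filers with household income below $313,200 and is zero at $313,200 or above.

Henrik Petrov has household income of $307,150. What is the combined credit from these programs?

Solar Installation Rebate: 14% of the $55,850 excess over $251,300 is $7,819; credit = $8,000 − $7,819 = $181.
Adoption Credit: $307,150 is below the $313,200 cutoff, so the full $850 applies.
Total: $181 + $850 = $1,031.

$1,031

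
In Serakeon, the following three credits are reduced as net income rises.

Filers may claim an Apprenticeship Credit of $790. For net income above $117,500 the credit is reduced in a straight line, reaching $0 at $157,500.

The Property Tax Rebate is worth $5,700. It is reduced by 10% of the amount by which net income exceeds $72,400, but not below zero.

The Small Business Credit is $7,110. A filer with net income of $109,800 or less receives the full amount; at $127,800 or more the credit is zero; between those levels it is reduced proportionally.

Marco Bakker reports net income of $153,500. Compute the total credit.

$79

Apprenticeship Credit: $153,500 is $36,000 into a $40,000 phase-out range, leaving 4,000/40,000 of the credit: $790 × 4,000/40,000 = $79.
Property Tax Rebate: 10% of the $81,100 excess over $72,400 is $8,110 ≥ base, so the credit is $0.
Small Business Credit: $153,500 is at or above $127,800, so the credit is $0.
Total: $79 + $0 + $0 = $79.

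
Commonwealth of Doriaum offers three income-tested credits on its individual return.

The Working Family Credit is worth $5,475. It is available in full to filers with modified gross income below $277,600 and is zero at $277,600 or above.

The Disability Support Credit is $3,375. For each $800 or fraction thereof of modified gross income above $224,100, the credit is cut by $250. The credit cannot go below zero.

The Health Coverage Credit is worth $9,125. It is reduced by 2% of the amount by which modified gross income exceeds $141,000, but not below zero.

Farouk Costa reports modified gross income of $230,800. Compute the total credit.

Working Family Credit: $230,800 is below the $277,600 cutoff, so the full $5,475 applies.
Disability Support Credit: income exceeds $224,100 by $6,700, which is 9 full-or-partial $800 increments; reduction = 9 × $250 = $2,250, leaving $1,125.
Health Coverage Credit: 2% of the $89,800 excess over $141,000 is $1,796; credit = $9,125 − $1,796 = $7,329.
Total: $5,475 + $1,125 + $7,329 = $13,929.

$13,929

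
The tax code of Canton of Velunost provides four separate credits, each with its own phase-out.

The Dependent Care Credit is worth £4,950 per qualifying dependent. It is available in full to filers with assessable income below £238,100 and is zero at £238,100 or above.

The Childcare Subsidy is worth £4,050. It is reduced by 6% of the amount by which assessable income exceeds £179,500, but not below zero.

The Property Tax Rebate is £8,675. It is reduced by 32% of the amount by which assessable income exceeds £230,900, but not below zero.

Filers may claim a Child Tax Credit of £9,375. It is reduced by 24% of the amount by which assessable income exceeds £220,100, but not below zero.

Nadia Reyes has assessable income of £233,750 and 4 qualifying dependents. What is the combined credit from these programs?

£34,457

Dependent Care Credit: base = 4 × £4,950 = £19,800. £233,750 is below the £238,100 cutoff, so the full £19,800 applies.
Childcare Subsidy: 6% of the £54,250 excess over £179,500 is £3,255; credit = £4,050 − £3,255 = £795.
Property Tax Rebate: 32% of the £2,850 excess over £230,900 is £912; credit = £8,675 − £912 = £7,763.
Child Tax Credit: 24% of the £13,650 excess over £220,100 is £3,276; credit = £9,375 − £3,276 = £6,099.
Total: £19,800 + £795 + £7,763 + £6,099 = £34,457.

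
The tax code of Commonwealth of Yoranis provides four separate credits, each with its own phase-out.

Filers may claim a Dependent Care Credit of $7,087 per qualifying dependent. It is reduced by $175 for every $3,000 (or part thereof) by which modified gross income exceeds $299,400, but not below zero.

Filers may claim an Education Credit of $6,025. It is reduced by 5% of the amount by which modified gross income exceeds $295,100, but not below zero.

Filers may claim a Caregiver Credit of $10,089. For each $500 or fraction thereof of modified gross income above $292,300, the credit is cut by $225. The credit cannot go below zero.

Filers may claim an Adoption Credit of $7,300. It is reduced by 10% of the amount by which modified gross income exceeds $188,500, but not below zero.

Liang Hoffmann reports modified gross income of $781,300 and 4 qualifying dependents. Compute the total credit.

$173

Dependent Care Credit: base = 4 × $7,087 = $28,348. income exceeds $299,400 by $481,900, which is 161 full-or-partial $3,000 increments; reduction = 161 × $175 = $28,175, leaving $173.
Education Credit: 5% of the $486,200 excess over $295,100 is $24,310 ≥ base, so the credit is $0.
Caregiver Credit: income exceeds $292,300 by $489,000 → 978 increments × $225 = $220,050 ≥ base, so the credit is $0.
Adoption Credit: 10% of the $592,800 excess over $188,500 is $59,280 ≥ base, so the credit is $0.
Total: $173 + $0 + $0 + $0 = $173.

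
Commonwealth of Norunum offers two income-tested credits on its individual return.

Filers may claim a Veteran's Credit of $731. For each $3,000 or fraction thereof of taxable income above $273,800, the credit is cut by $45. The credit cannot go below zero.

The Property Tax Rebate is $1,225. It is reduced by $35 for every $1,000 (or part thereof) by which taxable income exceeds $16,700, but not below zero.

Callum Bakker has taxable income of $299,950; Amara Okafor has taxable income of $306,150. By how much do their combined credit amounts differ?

Callum ($299,950): Veteran's Credit: income exceeds $273,800 by $26,150, which is 9 full-or-partial $3,000 increments; reduction = 9 × $45 = $405, leaving $326. Property Tax Rebate: income exceeds $16,700 by $283,250 → 284 increments × $35 = $9,940 ≥ base, so the credit is $0. total $326 + $0 = $326
Amara ($306,150): Veteran's Credit: income exceeds $273,800 by $32,350, which is 11 full-or-partial $3,000 increments; reduction = 11 × $45 = $495, leaving $236. Property Tax Rebate: income exceeds $16,700 by $289,450 → 290 increments × $35 = $10,150 ≥ base, so the credit is $0. total $236 + $0 = $236
Difference: |$326 − $236| = $90.

$90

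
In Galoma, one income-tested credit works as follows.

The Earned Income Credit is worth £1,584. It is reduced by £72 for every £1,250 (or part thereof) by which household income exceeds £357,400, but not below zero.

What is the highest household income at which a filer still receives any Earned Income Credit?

After 21 increments the reduction is 21 × £72 = £1,512, leaving £72; one more increment wipes it out. Increment 21 ends at excess 21 × £1,250 = £26,250, so the highest qualifying income is £357,400 + £26,250 = £383,650.

£383,650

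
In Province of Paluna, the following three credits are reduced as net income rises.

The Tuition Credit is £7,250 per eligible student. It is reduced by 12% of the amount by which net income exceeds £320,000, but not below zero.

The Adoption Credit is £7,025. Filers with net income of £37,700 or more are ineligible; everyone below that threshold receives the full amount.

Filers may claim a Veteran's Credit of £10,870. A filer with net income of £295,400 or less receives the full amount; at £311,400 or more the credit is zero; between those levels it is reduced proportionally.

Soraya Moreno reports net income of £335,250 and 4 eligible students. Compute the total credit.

£27,170

Tuition Credit: base = 4 × £7,250 = £29,000. 12% of the £15,250 excess over £320,000 is £1,830; credit = £29,000 − £1,830 = £27,170.
Adoption Credit: £335,250 meets or exceeds the £37,700 cutoff, so the credit is £0.
Veteran's Credit: £335,250 is at or above £311,400, so the credit is £0.
Total: £27,170 + £0 + £0 = £27,170.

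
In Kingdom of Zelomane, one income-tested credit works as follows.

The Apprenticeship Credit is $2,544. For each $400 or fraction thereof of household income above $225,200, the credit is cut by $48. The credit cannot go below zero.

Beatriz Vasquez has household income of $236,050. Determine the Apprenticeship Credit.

$1,200

Apprenticeship Credit: income exceeds $225,200 by $10,850, which is 28 full-or-partial $400 increments; reduction = 28 × $48 = $1,344, leaving $1,200.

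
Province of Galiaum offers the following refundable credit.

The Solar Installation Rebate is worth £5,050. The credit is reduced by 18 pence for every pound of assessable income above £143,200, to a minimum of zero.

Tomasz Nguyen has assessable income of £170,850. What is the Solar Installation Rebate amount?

Solar Installation Rebate: 18% of the £27,650 excess over £143,200 is £4,977; credit = £5,050 − £4,977 = £73.

£73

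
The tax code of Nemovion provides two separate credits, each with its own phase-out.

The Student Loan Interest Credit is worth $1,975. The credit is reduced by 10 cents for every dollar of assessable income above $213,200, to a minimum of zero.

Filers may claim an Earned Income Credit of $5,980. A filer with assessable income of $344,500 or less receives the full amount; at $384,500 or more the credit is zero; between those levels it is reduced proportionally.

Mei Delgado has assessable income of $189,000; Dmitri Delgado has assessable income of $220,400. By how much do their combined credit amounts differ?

Mei ($189,000): Student Loan Interest Credit: $189,000 is at or below the $213,200 threshold, so the full $1,975 applies. Earned Income Credit: $189,000 is at or below the $344,500 threshold, so the full $5,980 applies. total $1,975 + $5,980 = $7,955
Dmitri ($220,400): Student Loan Interest Credit: 10% of the $7,200 excess over $213,200 is $720; credit = $1,975 − $720 = $1,255. Earned Income Credit: $220,400 is at or below the $344,500 threshold, so the full $5,980 applies. total $1,255 + $5,980 = $7,235
Difference: |$7,955 − $7,235| = $720.

$720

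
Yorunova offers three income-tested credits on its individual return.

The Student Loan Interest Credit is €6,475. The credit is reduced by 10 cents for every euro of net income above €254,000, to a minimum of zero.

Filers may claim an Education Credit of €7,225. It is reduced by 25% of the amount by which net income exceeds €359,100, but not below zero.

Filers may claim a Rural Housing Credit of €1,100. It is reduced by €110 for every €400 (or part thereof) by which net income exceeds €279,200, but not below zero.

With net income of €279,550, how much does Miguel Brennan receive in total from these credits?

Student Loan Interest Credit: 10% of the €25,550 excess over €254,000 is €2,555; credit = €6,475 − €2,555 = €3,920.
Education Credit: €279,550 is at or below the €359,100 threshold, so the full €7,225 applies.
Rural Housing Credit: income exceeds €279,200 by €350, which is 1 full-or-partial €400 increment; reduction = 1 × €110 = €110, leaving €990.
Total: €3,920 + €7,225 + €990 = €12,135.

€12,135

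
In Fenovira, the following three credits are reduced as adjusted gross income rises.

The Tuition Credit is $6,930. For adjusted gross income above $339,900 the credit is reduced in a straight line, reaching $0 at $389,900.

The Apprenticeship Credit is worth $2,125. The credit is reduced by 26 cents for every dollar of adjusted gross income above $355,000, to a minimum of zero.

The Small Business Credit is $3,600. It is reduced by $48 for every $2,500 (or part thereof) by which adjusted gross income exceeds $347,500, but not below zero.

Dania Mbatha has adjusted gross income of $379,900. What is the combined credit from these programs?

Tuition Credit: $379,900 is $40,000 into a $50,000 phase-out range, leaving 10,000/50,000 of the credit: $6,930 × 10,000/50,000 = $1,386.
Apprenticeship Credit: 26% of the $24,900 excess over $355,000 is $6,474 ≥ base, so the credit is $0.
Small Business Credit: income exceeds $347,500 by $32,400, which is 13 full-or-partial $2,500 increments; reduction = 13 × $48 = $624, leaving $2,976.
Total: $1,386 + $0 + $2,976 = $4,362.

$4,362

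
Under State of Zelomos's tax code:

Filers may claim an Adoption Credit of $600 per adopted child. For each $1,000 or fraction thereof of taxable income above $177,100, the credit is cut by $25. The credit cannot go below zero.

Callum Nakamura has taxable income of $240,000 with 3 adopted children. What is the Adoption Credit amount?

Adoption Credit: base = 3 × $600 = $1,800. income exceeds $177,100 by $62,900, which is 63 full-or-partial $1,000 increments; reduction = 63 × $25 = $1,575, leaving $225.

$225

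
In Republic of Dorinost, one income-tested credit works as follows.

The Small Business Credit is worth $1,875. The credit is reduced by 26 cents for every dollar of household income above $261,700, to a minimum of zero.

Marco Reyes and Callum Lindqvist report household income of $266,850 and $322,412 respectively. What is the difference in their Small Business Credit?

Marco ($266,850): Small Business Credit: 26% of the $5,150 excess over $261,700 is $1,339; credit = $1,875 − $1,339 = $536.
Callum ($322,412): Small Business Credit: 26% of the $60,712 excess over $261,700 is $15,785.12 ≥ base, so the credit is $0.
Difference: |$536 − $0| = $536.

$536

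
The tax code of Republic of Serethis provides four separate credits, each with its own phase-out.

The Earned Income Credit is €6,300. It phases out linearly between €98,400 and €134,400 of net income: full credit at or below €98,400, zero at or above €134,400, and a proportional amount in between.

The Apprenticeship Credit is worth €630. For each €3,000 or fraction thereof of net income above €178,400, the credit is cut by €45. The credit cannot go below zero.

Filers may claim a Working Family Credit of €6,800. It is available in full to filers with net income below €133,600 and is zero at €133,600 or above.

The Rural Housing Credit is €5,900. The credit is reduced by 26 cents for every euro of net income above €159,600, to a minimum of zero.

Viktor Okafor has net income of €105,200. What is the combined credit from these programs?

Earned Income Credit: €105,200 is €6,800 into a €36,000 phase-out range, leaving 29,200/36,000 of the credit: €6,300 × 29,200/36,000 = €5,110.
Apprenticeship Credit: €105,200 is at or below the €178,400 threshold, so the full €630 applies.
Working Family Credit: €105,200 is below the €133,600 cutoff, so the full €6,800 applies.
Rural Housing Credit: €105,200 is at or below the €159,600 threshold, so the full €5,900 applies.
Total: €5,110 + €630 + €6,800 + €5,900 = €18,440.

€18,440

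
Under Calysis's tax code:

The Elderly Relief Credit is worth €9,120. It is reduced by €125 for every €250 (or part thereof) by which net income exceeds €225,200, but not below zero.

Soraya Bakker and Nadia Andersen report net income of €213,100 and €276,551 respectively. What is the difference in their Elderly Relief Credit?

€9,120

Soraya (€213,100): Elderly Relief Credit: €213,100 is at or below the €225,200 threshold, so the full €9,120 applies.
Nadia (€276,551): Elderly Relief Credit: income exceeds €225,200 by €51,351 → 206 increments × €125 = €25,750 ≥ base, so the credit is €0.
Difference: |€9,120 − €0| = €9,120.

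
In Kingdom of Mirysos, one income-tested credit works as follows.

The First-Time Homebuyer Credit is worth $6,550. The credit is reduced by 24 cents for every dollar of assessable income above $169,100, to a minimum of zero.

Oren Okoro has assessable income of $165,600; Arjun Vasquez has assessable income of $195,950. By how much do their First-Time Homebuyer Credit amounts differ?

$6,444

Oren ($165,600): First-Time Homebuyer Credit: $165,600 is at or below the $169,100 threshold, so the full $6,550 applies.
Arjun ($195,950): First-Time Homebuyer Credit: 24% of the $26,850 excess over $169,100 is $6,444; credit = $6,550 − $6,444 = $106.
Difference: |$6,550 − $106| = $6,444.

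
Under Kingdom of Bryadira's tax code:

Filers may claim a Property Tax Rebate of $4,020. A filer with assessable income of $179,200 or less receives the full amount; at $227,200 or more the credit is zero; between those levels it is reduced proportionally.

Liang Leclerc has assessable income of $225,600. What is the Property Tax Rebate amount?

$134

Property Tax Rebate: $225,600 is $46,400 into a $48,000 phase-out range, leaving 1,600/48,000 of the credit: $4,020 × 1,600/48,000 = $134.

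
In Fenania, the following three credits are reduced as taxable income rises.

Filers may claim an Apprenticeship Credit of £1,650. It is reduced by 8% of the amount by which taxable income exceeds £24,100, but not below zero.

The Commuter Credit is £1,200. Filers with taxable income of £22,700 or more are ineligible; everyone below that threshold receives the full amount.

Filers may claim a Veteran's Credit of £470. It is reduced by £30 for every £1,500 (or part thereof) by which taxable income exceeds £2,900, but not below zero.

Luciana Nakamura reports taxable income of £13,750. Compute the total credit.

Apprenticeship Credit: £13,750 is at or below the £24,100 threshold, so the full £1,650 applies.
Commuter Credit: £13,750 is below the £22,700 cutoff, so the full £1,200 applies.
Veteran's Credit: income exceeds £2,900 by £10,850, which is 8 full-or-partial £1,500 increments; reduction = 8 × £30 = £240, leaving £230.
Total: £1,650 + £1,200 + £230 = £3,080.

£3,080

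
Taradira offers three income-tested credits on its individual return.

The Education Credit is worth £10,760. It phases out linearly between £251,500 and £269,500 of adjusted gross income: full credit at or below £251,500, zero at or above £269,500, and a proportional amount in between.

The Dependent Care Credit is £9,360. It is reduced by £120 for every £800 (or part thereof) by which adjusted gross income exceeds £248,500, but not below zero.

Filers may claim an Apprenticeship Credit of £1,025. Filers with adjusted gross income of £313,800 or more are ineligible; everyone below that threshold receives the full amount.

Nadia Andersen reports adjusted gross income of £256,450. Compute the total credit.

£16,986

Education Credit: £256,450 is £4,950 into a £18,000 phase-out range, leaving 13,050/18,000 of the credit: £10,760 × 13,050/18,000 = £7,801.
Dependent Care Credit: income exceeds £248,500 by £7,950, which is 10 full-or-partial £800 increments; reduction = 10 × £120 = £1,200, leaving £8,160.
Apprenticeship Credit: £256,450 is below the £313,800 cutoff, so the full £1,025 applies.
Total: £7,801 + £8,160 + £1,025 = £16,986.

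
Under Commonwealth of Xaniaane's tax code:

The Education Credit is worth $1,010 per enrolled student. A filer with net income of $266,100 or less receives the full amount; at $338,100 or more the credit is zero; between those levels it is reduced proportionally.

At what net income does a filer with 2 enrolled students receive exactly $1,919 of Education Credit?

Full credit = 2 × $1,010 = $2,020.
$1,919 is 1,919/2,020 of the full $2,020, so 101/2,020 of the $72,000 range has been used: income = $266,100 + $72,000 × 101/2,020 = $269,700.

$269,700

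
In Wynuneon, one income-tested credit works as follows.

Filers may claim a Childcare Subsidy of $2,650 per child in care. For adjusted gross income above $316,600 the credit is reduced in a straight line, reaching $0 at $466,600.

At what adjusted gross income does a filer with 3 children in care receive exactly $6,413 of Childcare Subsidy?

Full credit = 3 × $2,650 = $7,950.
$6,413 is 6,413/7,950 of the full $7,950, so 1,537/7,950 of the $150,000 range has been used: income = $316,600 + $150,000 × 1,537/7,950 = $345,600.

$345,600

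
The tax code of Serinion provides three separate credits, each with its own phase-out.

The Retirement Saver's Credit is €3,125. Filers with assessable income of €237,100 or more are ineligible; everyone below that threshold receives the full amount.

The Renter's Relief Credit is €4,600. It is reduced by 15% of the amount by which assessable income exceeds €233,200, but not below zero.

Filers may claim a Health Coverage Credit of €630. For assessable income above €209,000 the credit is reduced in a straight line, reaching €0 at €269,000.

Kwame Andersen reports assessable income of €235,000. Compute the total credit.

€7,812

Retirement Saver's Credit: €235,000 is below the €237,100 cutoff, so the full €3,125 applies.
Renter's Relief Credit: 15% of the €1,800 excess over €233,200 is €270; credit = €4,600 − €270 = €4,330.
Health Coverage Credit: €235,000 is €26,000 into a €60,000 phase-out range, leaving 34,000/60,000 of the credit: €630 × 34,000/60,000 = €357.
Total: €3,125 + €4,330 + €357 = €7,812.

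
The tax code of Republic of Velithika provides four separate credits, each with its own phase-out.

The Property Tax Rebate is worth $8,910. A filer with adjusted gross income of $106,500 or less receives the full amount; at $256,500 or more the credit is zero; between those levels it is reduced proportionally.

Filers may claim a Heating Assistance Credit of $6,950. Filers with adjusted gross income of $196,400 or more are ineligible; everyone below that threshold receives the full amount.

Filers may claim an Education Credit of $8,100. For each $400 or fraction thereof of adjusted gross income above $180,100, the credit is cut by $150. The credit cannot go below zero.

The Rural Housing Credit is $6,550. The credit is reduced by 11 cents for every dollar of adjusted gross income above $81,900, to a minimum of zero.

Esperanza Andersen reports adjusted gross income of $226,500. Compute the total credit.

Property Tax Rebate: $226,500 is $120,000 into a $150,000 phase-out range, leaving 30,000/150,000 of the credit: $8,910 × 30,000/150,000 = $1,782.
Heating Assistance Credit: $226,500 meets or exceeds the $196,400 cutoff, so the credit is $0.
Education Credit: income exceeds $180,100 by $46,400 → 116 increments × $150 = $17,400 ≥ base, so the credit is $0.
Rural Housing Credit: 11% of the $144,600 excess over $81,900 is $15,906 ≥ base, so the credit is $0.
Total: $1,782 + $0 + $0 + $0 = $1,782.

$1,782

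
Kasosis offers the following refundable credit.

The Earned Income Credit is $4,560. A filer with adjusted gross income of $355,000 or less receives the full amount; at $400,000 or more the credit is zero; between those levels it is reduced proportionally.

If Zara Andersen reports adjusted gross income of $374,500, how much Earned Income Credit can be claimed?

$2,584

Earned Income Credit: $374,500 is $19,500 into a $45,000 phase-out range, leaving 25,500/45,000 of the credit: $4,560 × 25,500/45,000 = $2,584.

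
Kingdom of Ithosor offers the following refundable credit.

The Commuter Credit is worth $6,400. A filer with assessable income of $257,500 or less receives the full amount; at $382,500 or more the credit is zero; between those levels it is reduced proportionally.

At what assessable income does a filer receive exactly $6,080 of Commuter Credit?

$6,080 is 6,080/6,400 of the full $6,400, so 320/6,400 of the $125,000 range has been used: income = $257,500 + $125,000 × 320/6,400 = $263,750.

$263,750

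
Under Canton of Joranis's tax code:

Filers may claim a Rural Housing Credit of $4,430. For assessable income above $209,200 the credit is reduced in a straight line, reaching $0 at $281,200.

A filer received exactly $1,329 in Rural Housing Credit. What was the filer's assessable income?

$259,600

$1,329 is 1,329/4,430 of the full $4,430, so 3,101/4,430 of the $72,000 range has been used: income = $209,200 + $72,000 × 3,101/4,430 = $259,600.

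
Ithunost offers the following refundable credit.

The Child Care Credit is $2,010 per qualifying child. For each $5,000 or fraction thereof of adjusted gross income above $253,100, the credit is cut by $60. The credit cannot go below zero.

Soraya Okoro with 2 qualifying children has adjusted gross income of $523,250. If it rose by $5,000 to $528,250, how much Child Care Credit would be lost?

At $523,250 — base = 2 × $2,010 = $4,020. income exceeds $253,100 by $270,150, which is 55 full-or-partial $5,000 increments; reduction = 55 × $60 = $3,300, leaving $720.
At $528,250 — base = 2 × $2,010 = $4,020. income exceeds $253,100 by $275,150, which is 56 full-or-partial $5,000 increments; reduction = 56 × $60 = $3,360, leaving $660.
Lost: $720 − $660 = $60.

$60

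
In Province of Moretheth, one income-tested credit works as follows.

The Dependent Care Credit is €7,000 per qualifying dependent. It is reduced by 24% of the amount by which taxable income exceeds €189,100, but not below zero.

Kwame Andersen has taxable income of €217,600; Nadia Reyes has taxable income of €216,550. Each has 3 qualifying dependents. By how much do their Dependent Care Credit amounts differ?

Kwame (€217,600): Dependent Care Credit: base = 3 × €7,000 = €21,000. 24% of the €28,500 excess over €189,100 is €6,840; credit = €21,000 − €6,840 = €14,160.
Nadia (€216,550): Dependent Care Credit: base = 3 × €7,000 = €21,000. 24% of the €27,450 excess over €189,100 is €6,588; credit = €21,000 − €6,588 = €14,412.
Difference: |€14,160 − €14,412| = €252.

€252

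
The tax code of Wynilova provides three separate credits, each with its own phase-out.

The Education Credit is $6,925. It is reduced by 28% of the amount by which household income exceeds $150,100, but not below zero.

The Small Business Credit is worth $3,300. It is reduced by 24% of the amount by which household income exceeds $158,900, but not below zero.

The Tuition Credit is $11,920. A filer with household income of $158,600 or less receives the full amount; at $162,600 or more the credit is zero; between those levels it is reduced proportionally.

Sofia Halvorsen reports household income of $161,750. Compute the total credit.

Education Credit: 28% of the $11,650 excess over $150,100 is $3,262; credit = $6,925 − $3,262 = $3,663.
Small Business Credit: 24% of the $2,850 excess over $158,900 is $684; credit = $3,300 − $684 = $2,616.
Tuition Credit: $161,750 is $3,150 into a $4,000 phase-out range, leaving 850/4,000 of the credit: $11,920 × 850/4,000 = $2,533.
Total: $3,663 + $2,616 + $2,533 = $8,812.

$8,812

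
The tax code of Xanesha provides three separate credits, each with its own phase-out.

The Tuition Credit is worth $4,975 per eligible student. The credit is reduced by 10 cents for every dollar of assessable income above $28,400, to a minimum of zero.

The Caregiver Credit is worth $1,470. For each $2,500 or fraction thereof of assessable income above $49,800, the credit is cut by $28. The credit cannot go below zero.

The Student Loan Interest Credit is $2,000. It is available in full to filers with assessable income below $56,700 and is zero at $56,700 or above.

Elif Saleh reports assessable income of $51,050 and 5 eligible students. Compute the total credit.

Tuition Credit: base = 5 × $4,975 = $24,875. 10% of the $22,650 excess over $28,400 is $2,265; credit = $24,875 − $2,265 = $22,610.
Caregiver Credit: income exceeds $49,800 by $1,250, which is 1 full-or-partial $2,500 increment; reduction = 1 × $28 = $28, leaving $1,442.
Student Loan Interest Credit: $51,050 is below the $56,700 cutoff, so the full $2,000 applies.
Total: $22,610 + $1,442 + $2,000 = $26,052.

$26,052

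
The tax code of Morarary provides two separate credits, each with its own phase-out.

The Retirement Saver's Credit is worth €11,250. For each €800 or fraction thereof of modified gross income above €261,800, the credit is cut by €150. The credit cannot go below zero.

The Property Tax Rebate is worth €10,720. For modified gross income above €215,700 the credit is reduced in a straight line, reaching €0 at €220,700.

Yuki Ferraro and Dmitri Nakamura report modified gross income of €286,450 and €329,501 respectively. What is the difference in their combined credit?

Yuki (€286,450): Retirement Saver's Credit: income exceeds €261,800 by €24,650, which is 31 full-or-partial €800 increments; reduction = 31 × €150 = €4,650, leaving €6,600. Property Tax Rebate: €286,450 is at or above €220,700, so the credit is €0. total €6,600 + €0 = €6,600
Dmitri (€329,501): Retirement Saver's Credit: income exceeds €261,800 by €67,701 → 85 increments × €150 = €12,750 ≥ base, so the credit is €0. Property Tax Rebate: €329,501 is at or above €220,700, so the credit is €0. total €0 + €0 = €0
Difference: |€6,600 − €0| = €6,600.

€6,600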